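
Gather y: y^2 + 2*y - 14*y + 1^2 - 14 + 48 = y^2 - 12*y + 35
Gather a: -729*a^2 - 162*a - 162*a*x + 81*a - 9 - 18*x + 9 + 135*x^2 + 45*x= -729*a^2 + a*(-162*x - 81) + 135*x^2 + 27*x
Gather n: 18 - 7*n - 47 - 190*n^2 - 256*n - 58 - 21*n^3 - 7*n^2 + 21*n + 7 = -21*n^3 - 197*n^2 - 242*n - 80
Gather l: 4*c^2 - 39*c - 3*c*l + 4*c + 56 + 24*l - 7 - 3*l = 4*c^2 - 35*c + l*(21 - 3*c) + 49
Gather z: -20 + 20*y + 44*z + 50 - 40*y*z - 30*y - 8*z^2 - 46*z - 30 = -10*y - 8*z^2 + z*(-40*y - 2)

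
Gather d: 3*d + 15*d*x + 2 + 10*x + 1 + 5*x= d*(15*x + 3) + 15*x + 3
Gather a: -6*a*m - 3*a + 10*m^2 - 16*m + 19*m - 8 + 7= a*(-6*m - 3) + 10*m^2 + 3*m - 1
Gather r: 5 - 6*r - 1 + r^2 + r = r^2 - 5*r + 4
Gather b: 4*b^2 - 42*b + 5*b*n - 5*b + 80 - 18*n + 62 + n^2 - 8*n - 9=4*b^2 + b*(5*n - 47) + n^2 - 26*n + 133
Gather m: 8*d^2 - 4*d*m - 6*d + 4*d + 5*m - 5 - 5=8*d^2 - 2*d + m*(5 - 4*d) - 10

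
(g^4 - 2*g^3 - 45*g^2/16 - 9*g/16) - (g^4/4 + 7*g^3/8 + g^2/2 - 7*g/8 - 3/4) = 3*g^4/4 - 23*g^3/8 - 53*g^2/16 + 5*g/16 + 3/4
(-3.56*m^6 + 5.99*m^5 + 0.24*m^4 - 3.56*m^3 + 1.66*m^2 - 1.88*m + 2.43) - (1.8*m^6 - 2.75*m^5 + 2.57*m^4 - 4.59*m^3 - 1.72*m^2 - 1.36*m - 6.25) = -5.36*m^6 + 8.74*m^5 - 2.33*m^4 + 1.03*m^3 + 3.38*m^2 - 0.52*m + 8.68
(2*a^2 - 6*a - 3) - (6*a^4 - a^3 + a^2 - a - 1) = -6*a^4 + a^3 + a^2 - 5*a - 2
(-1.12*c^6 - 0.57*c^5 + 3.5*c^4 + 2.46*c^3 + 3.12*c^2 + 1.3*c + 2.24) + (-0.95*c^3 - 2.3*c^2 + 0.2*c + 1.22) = -1.12*c^6 - 0.57*c^5 + 3.5*c^4 + 1.51*c^3 + 0.82*c^2 + 1.5*c + 3.46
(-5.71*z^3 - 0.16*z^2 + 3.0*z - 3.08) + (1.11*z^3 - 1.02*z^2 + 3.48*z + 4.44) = -4.6*z^3 - 1.18*z^2 + 6.48*z + 1.36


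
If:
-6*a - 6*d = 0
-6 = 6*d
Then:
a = 1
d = -1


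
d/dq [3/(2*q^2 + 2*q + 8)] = 3*(-2*q - 1)/(2*(q^2 + q + 4)^2)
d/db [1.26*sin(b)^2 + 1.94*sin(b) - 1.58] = (2.52*sin(b) + 1.94)*cos(b)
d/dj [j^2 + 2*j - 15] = 2*j + 2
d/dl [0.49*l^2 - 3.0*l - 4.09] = 0.98*l - 3.0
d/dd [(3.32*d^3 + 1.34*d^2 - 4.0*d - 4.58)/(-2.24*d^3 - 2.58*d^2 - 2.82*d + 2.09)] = (-5.564*d^4 - 36.6448*d^3 - 24.06*d^2 - 18.0316*d - 21.2756)/(5.0176*d^6 + 11.5584*d^5 + 19.29*d^4 + 5.188*d^3 - 2.832*d^2 - 11.7876*d + 4.3681)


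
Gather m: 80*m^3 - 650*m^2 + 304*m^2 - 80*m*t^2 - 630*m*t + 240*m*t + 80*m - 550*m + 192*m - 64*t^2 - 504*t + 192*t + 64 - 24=80*m^3 - 346*m^2 + m*(-80*t^2 - 390*t - 278) - 64*t^2 - 312*t + 40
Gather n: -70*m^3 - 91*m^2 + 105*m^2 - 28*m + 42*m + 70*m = -70*m^3 + 14*m^2 + 84*m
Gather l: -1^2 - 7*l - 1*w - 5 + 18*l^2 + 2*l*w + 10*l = 18*l^2 + l*(2*w + 3) - w - 6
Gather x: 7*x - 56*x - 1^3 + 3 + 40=42 - 49*x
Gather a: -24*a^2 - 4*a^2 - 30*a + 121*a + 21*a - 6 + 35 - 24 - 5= -28*a^2 + 112*a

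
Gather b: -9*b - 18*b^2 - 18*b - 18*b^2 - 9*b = -36*b^2 - 36*b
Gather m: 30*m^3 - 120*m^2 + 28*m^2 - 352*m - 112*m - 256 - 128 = 30*m^3 - 92*m^2 - 464*m - 384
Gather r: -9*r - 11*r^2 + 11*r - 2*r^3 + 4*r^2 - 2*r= -2*r^3 - 7*r^2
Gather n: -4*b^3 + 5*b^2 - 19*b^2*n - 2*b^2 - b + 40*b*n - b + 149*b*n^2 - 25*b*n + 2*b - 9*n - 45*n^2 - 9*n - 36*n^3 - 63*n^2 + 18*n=-4*b^3 + 3*b^2 - 36*n^3 + n^2*(149*b - 108) + n*(-19*b^2 + 15*b)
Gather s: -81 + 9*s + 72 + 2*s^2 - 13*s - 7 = 2*s^2 - 4*s - 16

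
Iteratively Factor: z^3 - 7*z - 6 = (z + 1)*(z^2 - z - 6) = (z + 1)*(z + 2)*(z - 3)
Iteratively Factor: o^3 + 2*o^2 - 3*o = (o - 1)*(o^2 + 3*o) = o*(o - 1)*(o + 3)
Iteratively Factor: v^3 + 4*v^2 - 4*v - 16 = (v - 2)*(v^2 + 6*v + 8) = (v - 2)*(v + 4)*(v + 2)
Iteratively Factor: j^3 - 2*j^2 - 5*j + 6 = (j - 3)*(j^2 + j - 2) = (j - 3)*(j - 1)*(j + 2)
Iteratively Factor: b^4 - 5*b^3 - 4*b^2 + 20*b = (b - 5)*(b^3 - 4*b) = (b - 5)*(b - 2)*(b^2 + 2*b) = (b - 5)*(b - 2)*(b + 2)*(b)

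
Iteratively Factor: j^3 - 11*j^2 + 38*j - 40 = (j - 2)*(j^2 - 9*j + 20) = (j - 5)*(j - 2)*(j - 4)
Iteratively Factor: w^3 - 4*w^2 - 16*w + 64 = (w + 4)*(w^2 - 8*w + 16) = (w - 4)*(w + 4)*(w - 4)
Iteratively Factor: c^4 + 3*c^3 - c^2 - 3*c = (c)*(c^3 + 3*c^2 - c - 3) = c*(c + 1)*(c^2 + 2*c - 3) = c*(c + 1)*(c + 3)*(c - 1)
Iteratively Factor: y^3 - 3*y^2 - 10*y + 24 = (y + 3)*(y^2 - 6*y + 8) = (y - 4)*(y + 3)*(y - 2)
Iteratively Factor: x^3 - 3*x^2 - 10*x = (x)*(x^2 - 3*x - 10) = x*(x + 2)*(x - 5)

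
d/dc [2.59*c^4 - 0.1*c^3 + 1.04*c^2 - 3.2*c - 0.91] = 10.36*c^3 - 0.3*c^2 + 2.08*c - 3.2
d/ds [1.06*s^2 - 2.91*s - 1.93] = 2.12*s - 2.91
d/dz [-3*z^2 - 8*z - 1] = -6*z - 8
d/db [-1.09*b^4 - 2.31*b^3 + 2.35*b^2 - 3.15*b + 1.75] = -4.36*b^3 - 6.93*b^2 + 4.7*b - 3.15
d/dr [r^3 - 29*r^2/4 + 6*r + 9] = 3*r^2 - 29*r/2 + 6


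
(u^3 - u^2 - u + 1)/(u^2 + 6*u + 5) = (u^2 - 2*u + 1)/(u + 5)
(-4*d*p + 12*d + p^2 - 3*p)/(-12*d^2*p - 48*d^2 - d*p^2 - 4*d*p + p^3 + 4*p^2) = (p - 3)/(3*d*p + 12*d + p^2 + 4*p)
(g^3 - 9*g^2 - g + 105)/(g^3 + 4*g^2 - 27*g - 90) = (g - 7)/(g + 6)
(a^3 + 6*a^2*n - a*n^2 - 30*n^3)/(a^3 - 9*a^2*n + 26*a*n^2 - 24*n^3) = (a^2 + 8*a*n + 15*n^2)/(a^2 - 7*a*n + 12*n^2)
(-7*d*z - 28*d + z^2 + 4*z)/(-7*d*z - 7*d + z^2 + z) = (z + 4)/(z + 1)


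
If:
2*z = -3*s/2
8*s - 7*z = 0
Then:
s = 0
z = 0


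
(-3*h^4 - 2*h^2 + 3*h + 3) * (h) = -3*h^5 - 2*h^3 + 3*h^2 + 3*h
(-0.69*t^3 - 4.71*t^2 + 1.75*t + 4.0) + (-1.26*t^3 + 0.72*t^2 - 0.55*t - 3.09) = -1.95*t^3 - 3.99*t^2 + 1.2*t + 0.91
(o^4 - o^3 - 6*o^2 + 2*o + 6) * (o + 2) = o^5 + o^4 - 8*o^3 - 10*o^2 + 10*o + 12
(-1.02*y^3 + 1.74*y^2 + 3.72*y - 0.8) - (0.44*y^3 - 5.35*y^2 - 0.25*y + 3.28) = -1.46*y^3 + 7.09*y^2 + 3.97*y - 4.08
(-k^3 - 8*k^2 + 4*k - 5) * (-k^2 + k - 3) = k^5 + 7*k^4 - 9*k^3 + 33*k^2 - 17*k + 15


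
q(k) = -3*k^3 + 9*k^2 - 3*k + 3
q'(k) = -9*k^2 + 18*k - 3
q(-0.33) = 5.08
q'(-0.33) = -9.92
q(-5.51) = 794.62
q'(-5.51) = -375.42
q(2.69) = 1.66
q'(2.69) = -19.70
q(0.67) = 4.13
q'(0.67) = 5.02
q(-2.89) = 159.25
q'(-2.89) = -130.19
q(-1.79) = 54.41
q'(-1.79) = -64.06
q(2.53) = 4.44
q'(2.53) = -15.07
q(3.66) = -34.50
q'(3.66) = -57.68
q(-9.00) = 2946.00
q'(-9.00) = -894.00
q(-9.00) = 2946.00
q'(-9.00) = -894.00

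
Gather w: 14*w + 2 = 14*w + 2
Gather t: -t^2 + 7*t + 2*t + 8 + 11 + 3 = -t^2 + 9*t + 22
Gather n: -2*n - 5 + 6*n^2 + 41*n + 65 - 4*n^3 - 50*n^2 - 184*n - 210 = -4*n^3 - 44*n^2 - 145*n - 150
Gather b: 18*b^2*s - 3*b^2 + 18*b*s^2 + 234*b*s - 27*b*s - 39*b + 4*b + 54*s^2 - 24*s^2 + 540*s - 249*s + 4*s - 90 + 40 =b^2*(18*s - 3) + b*(18*s^2 + 207*s - 35) + 30*s^2 + 295*s - 50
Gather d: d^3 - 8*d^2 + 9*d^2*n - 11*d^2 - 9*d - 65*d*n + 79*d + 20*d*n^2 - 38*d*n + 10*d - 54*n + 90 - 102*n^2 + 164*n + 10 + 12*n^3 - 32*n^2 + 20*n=d^3 + d^2*(9*n - 19) + d*(20*n^2 - 103*n + 80) + 12*n^3 - 134*n^2 + 130*n + 100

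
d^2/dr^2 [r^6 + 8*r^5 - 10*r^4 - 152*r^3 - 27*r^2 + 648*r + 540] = 30*r^4 + 160*r^3 - 120*r^2 - 912*r - 54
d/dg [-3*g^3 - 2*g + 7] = -9*g^2 - 2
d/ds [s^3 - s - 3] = 3*s^2 - 1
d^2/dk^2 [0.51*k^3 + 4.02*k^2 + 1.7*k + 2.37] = 3.06*k + 8.04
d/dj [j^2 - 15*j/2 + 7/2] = 2*j - 15/2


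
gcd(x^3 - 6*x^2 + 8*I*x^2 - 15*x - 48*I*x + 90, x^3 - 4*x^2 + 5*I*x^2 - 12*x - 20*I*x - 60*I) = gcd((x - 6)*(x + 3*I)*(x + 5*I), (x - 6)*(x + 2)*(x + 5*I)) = x^2 + x*(-6 + 5*I) - 30*I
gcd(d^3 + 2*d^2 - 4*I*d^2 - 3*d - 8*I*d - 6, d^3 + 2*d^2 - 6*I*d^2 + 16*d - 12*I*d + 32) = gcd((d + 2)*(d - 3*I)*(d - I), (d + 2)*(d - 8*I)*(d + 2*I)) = d + 2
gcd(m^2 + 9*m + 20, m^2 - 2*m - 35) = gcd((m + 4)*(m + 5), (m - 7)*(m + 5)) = m + 5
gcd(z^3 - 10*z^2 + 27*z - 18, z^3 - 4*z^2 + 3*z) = z^2 - 4*z + 3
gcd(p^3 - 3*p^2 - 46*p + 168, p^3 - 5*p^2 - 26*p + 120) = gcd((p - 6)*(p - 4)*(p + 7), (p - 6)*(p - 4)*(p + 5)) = p^2 - 10*p + 24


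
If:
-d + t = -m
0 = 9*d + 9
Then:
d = -1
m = -t - 1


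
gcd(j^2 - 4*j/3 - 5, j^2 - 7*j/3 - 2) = j - 3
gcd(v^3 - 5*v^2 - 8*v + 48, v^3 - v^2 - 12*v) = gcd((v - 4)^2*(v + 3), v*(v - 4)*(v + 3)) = v^2 - v - 12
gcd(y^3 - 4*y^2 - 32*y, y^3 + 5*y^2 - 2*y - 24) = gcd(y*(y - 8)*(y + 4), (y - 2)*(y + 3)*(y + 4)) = y + 4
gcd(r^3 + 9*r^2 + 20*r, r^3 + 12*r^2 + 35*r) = r^2 + 5*r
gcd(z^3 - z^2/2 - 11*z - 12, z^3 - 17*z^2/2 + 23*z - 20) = z - 4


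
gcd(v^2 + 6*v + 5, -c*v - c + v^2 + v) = v + 1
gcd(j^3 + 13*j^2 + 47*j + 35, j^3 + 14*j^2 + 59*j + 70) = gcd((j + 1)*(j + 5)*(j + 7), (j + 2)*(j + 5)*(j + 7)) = j^2 + 12*j + 35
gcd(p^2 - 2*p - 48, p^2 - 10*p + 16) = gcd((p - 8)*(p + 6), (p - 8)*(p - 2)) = p - 8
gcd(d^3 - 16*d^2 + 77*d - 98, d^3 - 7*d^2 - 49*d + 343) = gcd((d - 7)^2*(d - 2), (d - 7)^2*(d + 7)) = d^2 - 14*d + 49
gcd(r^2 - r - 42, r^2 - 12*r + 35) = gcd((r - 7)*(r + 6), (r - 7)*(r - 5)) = r - 7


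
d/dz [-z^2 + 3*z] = 3 - 2*z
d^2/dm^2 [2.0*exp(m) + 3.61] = 2.0*exp(m)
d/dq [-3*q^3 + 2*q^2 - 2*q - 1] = -9*q^2 + 4*q - 2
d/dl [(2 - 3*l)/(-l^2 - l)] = (-3*l^2 + 4*l + 2)/(l^2*(l^2 + 2*l + 1))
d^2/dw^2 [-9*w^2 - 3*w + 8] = -18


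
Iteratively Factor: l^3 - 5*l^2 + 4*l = (l - 4)*(l^2 - l) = l*(l - 4)*(l - 1)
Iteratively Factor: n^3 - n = (n - 1)*(n^2 + n) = n*(n - 1)*(n + 1)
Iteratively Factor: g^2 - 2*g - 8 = (g - 4)*(g + 2)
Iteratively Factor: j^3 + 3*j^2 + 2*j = (j + 1)*(j^2 + 2*j) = (j + 1)*(j + 2)*(j)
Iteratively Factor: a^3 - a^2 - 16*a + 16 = (a - 4)*(a^2 + 3*a - 4) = (a - 4)*(a + 4)*(a - 1)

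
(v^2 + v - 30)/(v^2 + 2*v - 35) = (v + 6)/(v + 7)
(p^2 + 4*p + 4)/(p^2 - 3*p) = (p^2 + 4*p + 4)/(p*(p - 3))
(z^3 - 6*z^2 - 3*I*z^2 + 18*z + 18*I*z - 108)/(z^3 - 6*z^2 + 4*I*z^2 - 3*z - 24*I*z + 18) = (z - 6*I)/(z + I)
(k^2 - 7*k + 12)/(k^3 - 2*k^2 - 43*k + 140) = (k - 3)/(k^2 + 2*k - 35)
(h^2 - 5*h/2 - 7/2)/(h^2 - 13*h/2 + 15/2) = (2*h^2 - 5*h - 7)/(2*h^2 - 13*h + 15)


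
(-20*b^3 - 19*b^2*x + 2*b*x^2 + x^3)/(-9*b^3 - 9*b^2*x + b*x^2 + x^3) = (-20*b^2 + b*x + x^2)/(-9*b^2 + x^2)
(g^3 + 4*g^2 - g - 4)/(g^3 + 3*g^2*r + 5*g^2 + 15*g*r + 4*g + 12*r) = (g - 1)/(g + 3*r)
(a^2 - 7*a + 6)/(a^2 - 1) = (a - 6)/(a + 1)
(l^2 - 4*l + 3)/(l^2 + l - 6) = (l^2 - 4*l + 3)/(l^2 + l - 6)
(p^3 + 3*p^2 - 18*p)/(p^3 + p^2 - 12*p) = (p + 6)/(p + 4)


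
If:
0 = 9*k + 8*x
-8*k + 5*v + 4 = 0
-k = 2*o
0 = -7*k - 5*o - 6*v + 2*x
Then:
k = 32/109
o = -16/109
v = -36/109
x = -36/109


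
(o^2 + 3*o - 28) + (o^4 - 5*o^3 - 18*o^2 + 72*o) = o^4 - 5*o^3 - 17*o^2 + 75*o - 28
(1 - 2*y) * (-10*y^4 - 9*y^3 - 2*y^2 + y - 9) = 20*y^5 + 8*y^4 - 5*y^3 - 4*y^2 + 19*y - 9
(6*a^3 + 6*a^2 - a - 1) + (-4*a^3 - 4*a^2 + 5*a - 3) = 2*a^3 + 2*a^2 + 4*a - 4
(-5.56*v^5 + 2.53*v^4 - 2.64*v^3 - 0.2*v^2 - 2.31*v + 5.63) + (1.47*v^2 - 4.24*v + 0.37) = -5.56*v^5 + 2.53*v^4 - 2.64*v^3 + 1.27*v^2 - 6.55*v + 6.0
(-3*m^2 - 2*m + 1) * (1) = -3*m^2 - 2*m + 1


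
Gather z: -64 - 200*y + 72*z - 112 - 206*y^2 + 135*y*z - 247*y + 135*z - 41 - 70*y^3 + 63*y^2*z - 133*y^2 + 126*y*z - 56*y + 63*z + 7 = -70*y^3 - 339*y^2 - 503*y + z*(63*y^2 + 261*y + 270) - 210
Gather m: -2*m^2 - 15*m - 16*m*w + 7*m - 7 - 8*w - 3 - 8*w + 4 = -2*m^2 + m*(-16*w - 8) - 16*w - 6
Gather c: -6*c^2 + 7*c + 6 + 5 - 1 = -6*c^2 + 7*c + 10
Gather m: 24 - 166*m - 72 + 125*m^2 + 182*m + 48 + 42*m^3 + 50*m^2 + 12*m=42*m^3 + 175*m^2 + 28*m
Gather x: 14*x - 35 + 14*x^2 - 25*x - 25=14*x^2 - 11*x - 60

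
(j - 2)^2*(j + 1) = j^3 - 3*j^2 + 4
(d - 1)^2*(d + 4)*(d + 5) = d^4 + 7*d^3 + 3*d^2 - 31*d + 20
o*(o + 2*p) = o^2 + 2*o*p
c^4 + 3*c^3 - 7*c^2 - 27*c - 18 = (c - 3)*(c + 1)*(c + 2)*(c + 3)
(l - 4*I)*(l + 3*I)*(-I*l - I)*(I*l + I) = l^4 + 2*l^3 - I*l^3 + 13*l^2 - 2*I*l^2 + 24*l - I*l + 12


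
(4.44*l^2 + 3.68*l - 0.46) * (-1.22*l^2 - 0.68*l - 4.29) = -5.4168*l^4 - 7.5088*l^3 - 20.9888*l^2 - 15.4744*l + 1.9734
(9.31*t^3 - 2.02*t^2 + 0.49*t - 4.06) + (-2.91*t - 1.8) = 9.31*t^3 - 2.02*t^2 - 2.42*t - 5.86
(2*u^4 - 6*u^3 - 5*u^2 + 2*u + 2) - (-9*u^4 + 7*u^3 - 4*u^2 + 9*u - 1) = 11*u^4 - 13*u^3 - u^2 - 7*u + 3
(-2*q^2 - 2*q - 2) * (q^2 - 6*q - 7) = -2*q^4 + 10*q^3 + 24*q^2 + 26*q + 14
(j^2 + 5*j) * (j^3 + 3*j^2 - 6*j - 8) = j^5 + 8*j^4 + 9*j^3 - 38*j^2 - 40*j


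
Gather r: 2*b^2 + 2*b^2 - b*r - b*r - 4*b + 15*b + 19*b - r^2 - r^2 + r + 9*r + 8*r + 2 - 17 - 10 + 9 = 4*b^2 + 30*b - 2*r^2 + r*(18 - 2*b) - 16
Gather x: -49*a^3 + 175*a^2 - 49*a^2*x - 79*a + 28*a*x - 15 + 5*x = -49*a^3 + 175*a^2 - 79*a + x*(-49*a^2 + 28*a + 5) - 15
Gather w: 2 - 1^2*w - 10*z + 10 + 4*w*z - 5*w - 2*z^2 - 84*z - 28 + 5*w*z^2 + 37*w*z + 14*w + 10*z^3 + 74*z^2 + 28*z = w*(5*z^2 + 41*z + 8) + 10*z^3 + 72*z^2 - 66*z - 16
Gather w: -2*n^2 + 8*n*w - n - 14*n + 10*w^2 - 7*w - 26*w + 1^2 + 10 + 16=-2*n^2 - 15*n + 10*w^2 + w*(8*n - 33) + 27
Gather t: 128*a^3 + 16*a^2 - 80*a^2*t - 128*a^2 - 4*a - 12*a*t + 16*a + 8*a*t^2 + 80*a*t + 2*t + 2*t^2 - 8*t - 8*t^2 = 128*a^3 - 112*a^2 + 12*a + t^2*(8*a - 6) + t*(-80*a^2 + 68*a - 6)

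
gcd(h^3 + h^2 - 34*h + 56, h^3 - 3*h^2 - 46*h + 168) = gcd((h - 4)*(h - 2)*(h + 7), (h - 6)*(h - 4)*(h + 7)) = h^2 + 3*h - 28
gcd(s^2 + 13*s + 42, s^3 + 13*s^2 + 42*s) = s^2 + 13*s + 42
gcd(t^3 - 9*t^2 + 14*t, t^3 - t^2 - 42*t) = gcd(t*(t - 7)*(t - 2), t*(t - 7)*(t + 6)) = t^2 - 7*t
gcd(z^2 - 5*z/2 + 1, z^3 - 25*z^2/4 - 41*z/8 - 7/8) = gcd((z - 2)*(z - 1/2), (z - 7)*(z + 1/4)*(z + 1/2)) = 1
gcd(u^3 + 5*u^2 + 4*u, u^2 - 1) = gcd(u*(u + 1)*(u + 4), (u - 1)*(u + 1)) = u + 1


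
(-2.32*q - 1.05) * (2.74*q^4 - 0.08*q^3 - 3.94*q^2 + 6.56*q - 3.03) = -6.3568*q^5 - 2.6914*q^4 + 9.2248*q^3 - 11.0822*q^2 + 0.1416*q + 3.1815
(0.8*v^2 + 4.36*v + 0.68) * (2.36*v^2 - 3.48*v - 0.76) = 1.888*v^4 + 7.5056*v^3 - 14.176*v^2 - 5.68*v - 0.5168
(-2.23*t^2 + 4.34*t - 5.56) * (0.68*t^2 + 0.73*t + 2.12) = -1.5164*t^4 + 1.3233*t^3 - 5.3402*t^2 + 5.142*t - 11.7872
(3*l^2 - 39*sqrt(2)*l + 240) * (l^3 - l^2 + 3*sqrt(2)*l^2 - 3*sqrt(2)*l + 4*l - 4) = 3*l^5 - 30*sqrt(2)*l^4 - 3*l^4 + 18*l^3 + 30*sqrt(2)*l^3 - 18*l^2 + 564*sqrt(2)*l^2 - 564*sqrt(2)*l + 960*l - 960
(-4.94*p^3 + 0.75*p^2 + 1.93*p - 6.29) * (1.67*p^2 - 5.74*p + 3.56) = -8.2498*p^5 + 29.6081*p^4 - 18.6683*p^3 - 18.9125*p^2 + 42.9754*p - 22.3924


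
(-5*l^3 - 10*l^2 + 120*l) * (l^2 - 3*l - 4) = -5*l^5 + 5*l^4 + 170*l^3 - 320*l^2 - 480*l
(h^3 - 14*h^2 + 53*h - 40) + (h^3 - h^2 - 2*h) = 2*h^3 - 15*h^2 + 51*h - 40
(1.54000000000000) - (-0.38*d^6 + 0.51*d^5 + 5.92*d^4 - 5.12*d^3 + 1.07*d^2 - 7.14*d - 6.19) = 0.38*d^6 - 0.51*d^5 - 5.92*d^4 + 5.12*d^3 - 1.07*d^2 + 7.14*d + 7.73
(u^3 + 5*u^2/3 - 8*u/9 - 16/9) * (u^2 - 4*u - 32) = u^5 - 7*u^4/3 - 356*u^3/9 - 464*u^2/9 + 320*u/9 + 512/9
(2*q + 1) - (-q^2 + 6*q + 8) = q^2 - 4*q - 7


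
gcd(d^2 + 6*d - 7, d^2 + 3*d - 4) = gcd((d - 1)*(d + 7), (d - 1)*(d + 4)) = d - 1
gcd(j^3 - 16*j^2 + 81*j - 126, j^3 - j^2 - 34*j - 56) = j - 7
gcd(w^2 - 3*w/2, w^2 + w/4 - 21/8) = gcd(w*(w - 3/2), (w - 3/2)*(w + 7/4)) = w - 3/2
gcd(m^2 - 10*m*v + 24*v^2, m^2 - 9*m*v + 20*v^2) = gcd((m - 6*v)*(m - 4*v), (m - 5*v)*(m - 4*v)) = -m + 4*v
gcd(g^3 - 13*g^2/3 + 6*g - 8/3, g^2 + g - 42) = 1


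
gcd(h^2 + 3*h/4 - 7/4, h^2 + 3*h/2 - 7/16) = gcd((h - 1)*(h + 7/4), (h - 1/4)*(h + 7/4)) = h + 7/4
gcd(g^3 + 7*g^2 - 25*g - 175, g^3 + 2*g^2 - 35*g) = g^2 + 2*g - 35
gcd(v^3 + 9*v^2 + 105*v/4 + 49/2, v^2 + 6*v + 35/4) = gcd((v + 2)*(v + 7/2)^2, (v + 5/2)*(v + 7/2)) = v + 7/2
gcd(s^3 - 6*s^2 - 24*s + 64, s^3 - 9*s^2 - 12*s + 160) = s^2 - 4*s - 32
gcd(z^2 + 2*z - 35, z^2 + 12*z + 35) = z + 7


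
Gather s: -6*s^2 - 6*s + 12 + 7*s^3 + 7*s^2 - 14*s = 7*s^3 + s^2 - 20*s + 12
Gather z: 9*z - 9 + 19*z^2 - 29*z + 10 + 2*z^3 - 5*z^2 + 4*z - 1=2*z^3 + 14*z^2 - 16*z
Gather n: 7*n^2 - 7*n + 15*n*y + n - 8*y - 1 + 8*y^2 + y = 7*n^2 + n*(15*y - 6) + 8*y^2 - 7*y - 1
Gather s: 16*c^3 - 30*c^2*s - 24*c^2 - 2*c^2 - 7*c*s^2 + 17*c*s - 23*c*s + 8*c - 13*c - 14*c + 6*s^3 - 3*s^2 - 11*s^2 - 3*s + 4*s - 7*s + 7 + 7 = 16*c^3 - 26*c^2 - 19*c + 6*s^3 + s^2*(-7*c - 14) + s*(-30*c^2 - 6*c - 6) + 14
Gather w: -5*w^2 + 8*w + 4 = -5*w^2 + 8*w + 4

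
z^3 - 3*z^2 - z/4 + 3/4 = (z - 3)*(z - 1/2)*(z + 1/2)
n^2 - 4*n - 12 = (n - 6)*(n + 2)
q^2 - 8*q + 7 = (q - 7)*(q - 1)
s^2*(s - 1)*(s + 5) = s^4 + 4*s^3 - 5*s^2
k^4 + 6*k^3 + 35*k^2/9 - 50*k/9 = k*(k - 2/3)*(k + 5/3)*(k + 5)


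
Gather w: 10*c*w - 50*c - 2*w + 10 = -50*c + w*(10*c - 2) + 10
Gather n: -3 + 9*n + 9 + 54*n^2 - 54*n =54*n^2 - 45*n + 6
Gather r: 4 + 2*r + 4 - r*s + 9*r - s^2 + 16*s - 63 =r*(11 - s) - s^2 + 16*s - 55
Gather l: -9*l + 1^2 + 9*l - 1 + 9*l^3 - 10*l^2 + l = 9*l^3 - 10*l^2 + l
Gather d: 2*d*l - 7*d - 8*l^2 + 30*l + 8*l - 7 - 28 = d*(2*l - 7) - 8*l^2 + 38*l - 35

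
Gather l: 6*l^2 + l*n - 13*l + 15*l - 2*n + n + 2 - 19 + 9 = 6*l^2 + l*(n + 2) - n - 8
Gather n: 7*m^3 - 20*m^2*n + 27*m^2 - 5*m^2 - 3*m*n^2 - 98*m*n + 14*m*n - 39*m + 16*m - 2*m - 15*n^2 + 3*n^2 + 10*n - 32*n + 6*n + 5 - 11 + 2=7*m^3 + 22*m^2 - 25*m + n^2*(-3*m - 12) + n*(-20*m^2 - 84*m - 16) - 4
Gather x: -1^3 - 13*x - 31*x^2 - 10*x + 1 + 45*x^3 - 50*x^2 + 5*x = 45*x^3 - 81*x^2 - 18*x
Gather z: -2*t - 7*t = -9*t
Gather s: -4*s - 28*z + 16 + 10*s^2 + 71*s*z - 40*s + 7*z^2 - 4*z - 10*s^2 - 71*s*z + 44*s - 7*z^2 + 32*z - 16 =0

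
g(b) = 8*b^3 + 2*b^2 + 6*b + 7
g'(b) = 24*b^2 + 4*b + 6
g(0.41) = 10.35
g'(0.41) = 11.67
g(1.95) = 85.62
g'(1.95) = 105.06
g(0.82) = 17.68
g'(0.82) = 25.42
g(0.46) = 10.96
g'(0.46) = 12.92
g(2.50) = 159.50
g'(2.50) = 166.00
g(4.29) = 701.18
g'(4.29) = 464.86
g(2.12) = 104.93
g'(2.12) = 122.35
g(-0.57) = 2.75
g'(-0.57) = 11.52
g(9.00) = 6055.00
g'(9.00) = 1986.00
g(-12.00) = -13601.00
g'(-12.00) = 3414.00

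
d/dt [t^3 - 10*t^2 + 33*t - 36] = 3*t^2 - 20*t + 33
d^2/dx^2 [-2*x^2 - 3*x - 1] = -4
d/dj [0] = 0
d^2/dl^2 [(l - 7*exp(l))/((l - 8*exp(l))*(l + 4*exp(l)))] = (-3*l^4*exp(l) + 116*l^3*exp(2*l) + 12*l^3*exp(l) + 2*l^3 - 960*l^2*exp(3*l) - 384*l^2*exp(2*l) - 42*l^2*exp(l) + 4992*l*exp(4*l) + 2688*l*exp(3*l) + 360*l*exp(2*l) - 7168*exp(5*l) - 7680*exp(4*l) - 928*exp(3*l))/(l^6 - 12*l^5*exp(l) - 48*l^4*exp(2*l) + 704*l^3*exp(3*l) + 1536*l^2*exp(4*l) - 12288*l*exp(5*l) - 32768*exp(6*l))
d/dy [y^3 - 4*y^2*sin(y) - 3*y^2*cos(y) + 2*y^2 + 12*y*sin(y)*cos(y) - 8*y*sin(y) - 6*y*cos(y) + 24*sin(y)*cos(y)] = 3*y^2*sin(y) - 4*y^2*cos(y) + 3*y^2 - 2*y*sin(y) - 14*y*cos(y) + 12*y*cos(2*y) + 4*y - 8*sin(y) + 6*sin(2*y) - 6*cos(y) + 24*cos(2*y)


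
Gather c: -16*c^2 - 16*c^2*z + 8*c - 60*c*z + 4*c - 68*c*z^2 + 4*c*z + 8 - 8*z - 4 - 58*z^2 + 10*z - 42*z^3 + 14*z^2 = c^2*(-16*z - 16) + c*(-68*z^2 - 56*z + 12) - 42*z^3 - 44*z^2 + 2*z + 4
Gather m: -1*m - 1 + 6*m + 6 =5*m + 5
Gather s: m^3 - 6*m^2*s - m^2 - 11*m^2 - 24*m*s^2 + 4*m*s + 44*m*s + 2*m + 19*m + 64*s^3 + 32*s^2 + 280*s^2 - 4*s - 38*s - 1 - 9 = m^3 - 12*m^2 + 21*m + 64*s^3 + s^2*(312 - 24*m) + s*(-6*m^2 + 48*m - 42) - 10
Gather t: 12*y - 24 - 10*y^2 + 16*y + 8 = -10*y^2 + 28*y - 16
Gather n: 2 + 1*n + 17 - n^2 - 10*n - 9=-n^2 - 9*n + 10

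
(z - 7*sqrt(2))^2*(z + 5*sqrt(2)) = z^3 - 9*sqrt(2)*z^2 - 42*z + 490*sqrt(2)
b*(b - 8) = b^2 - 8*b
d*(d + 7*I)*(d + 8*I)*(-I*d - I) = -I*d^4 + 15*d^3 - I*d^3 + 15*d^2 + 56*I*d^2 + 56*I*d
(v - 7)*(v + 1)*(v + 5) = v^3 - v^2 - 37*v - 35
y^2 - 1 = (y - 1)*(y + 1)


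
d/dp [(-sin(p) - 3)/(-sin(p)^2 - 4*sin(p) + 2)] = (-6*sin(p) + cos(p)^2 - 15)*cos(p)/(sin(p)^2 + 4*sin(p) - 2)^2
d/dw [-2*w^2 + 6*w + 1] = 6 - 4*w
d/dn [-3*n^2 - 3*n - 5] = -6*n - 3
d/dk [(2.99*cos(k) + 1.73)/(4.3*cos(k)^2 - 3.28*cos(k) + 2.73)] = (12.857*cos(k)^2 + 14.878*cos(k) - 13.8371)*sin(k)/(18.49*cos(k)^4 - 28.208*cos(k)^3 + 34.2364*cos(k)^2 - 17.9088*cos(k) + 7.4529)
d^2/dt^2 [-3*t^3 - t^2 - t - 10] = -18*t - 2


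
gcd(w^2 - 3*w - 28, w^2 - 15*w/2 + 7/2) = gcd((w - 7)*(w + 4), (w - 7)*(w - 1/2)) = w - 7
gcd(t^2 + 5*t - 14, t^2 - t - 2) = t - 2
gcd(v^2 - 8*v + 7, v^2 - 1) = v - 1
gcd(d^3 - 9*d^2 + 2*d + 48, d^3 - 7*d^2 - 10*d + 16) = d^2 - 6*d - 16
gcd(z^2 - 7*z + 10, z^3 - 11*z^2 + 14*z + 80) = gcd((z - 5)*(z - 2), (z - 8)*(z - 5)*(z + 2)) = z - 5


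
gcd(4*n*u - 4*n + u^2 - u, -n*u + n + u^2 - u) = u - 1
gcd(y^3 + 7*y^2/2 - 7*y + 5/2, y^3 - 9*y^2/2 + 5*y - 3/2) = y^2 - 3*y/2 + 1/2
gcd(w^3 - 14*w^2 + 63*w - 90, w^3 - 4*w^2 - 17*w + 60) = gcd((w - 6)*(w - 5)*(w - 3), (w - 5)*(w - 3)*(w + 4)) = w^2 - 8*w + 15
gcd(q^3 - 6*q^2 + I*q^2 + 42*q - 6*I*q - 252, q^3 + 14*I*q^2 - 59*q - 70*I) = q + 7*I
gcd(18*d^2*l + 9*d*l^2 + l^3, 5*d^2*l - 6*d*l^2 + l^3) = l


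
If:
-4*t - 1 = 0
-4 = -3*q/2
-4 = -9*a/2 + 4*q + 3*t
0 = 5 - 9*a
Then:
No Solution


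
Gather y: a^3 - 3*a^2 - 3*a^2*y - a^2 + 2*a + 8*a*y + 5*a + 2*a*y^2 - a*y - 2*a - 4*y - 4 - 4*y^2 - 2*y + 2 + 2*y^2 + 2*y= a^3 - 4*a^2 + 5*a + y^2*(2*a - 2) + y*(-3*a^2 + 7*a - 4) - 2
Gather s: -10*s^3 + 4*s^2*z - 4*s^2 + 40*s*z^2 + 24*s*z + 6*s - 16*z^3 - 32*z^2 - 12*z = -10*s^3 + s^2*(4*z - 4) + s*(40*z^2 + 24*z + 6) - 16*z^3 - 32*z^2 - 12*z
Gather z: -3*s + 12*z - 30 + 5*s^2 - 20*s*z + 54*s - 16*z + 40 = 5*s^2 + 51*s + z*(-20*s - 4) + 10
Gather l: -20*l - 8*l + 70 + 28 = 98 - 28*l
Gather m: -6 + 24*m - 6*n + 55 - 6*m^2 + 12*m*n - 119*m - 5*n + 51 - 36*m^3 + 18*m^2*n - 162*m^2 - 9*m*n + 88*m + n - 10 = -36*m^3 + m^2*(18*n - 168) + m*(3*n - 7) - 10*n + 90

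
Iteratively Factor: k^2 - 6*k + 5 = (k - 5)*(k - 1)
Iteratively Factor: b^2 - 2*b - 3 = (b - 3)*(b + 1)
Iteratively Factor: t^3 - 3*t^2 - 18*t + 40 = (t + 4)*(t^2 - 7*t + 10) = (t - 5)*(t + 4)*(t - 2)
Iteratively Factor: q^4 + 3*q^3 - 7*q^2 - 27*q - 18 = (q - 3)*(q^3 + 6*q^2 + 11*q + 6) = (q - 3)*(q + 1)*(q^2 + 5*q + 6) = (q - 3)*(q + 1)*(q + 2)*(q + 3)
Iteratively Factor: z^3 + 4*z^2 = (z)*(z^2 + 4*z) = z*(z + 4)*(z)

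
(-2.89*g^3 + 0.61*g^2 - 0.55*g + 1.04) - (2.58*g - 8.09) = -2.89*g^3 + 0.61*g^2 - 3.13*g + 9.13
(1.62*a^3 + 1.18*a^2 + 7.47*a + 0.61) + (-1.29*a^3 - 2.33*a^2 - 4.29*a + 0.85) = 0.33*a^3 - 1.15*a^2 + 3.18*a + 1.46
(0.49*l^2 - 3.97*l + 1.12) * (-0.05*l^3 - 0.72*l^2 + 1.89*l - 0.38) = -0.0245*l^5 - 0.1543*l^4 + 3.7285*l^3 - 8.4959*l^2 + 3.6254*l - 0.4256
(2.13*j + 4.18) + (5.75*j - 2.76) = 7.88*j + 1.42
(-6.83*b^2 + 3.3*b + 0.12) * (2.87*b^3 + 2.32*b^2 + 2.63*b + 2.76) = -19.6021*b^5 - 6.3746*b^4 - 9.9625*b^3 - 9.8934*b^2 + 9.4236*b + 0.3312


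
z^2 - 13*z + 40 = (z - 8)*(z - 5)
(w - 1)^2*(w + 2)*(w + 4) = w^4 + 4*w^3 - 3*w^2 - 10*w + 8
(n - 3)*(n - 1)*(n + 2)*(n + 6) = n^4 + 4*n^3 - 17*n^2 - 24*n + 36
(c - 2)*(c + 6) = c^2 + 4*c - 12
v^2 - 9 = (v - 3)*(v + 3)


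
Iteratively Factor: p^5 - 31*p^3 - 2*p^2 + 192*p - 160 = (p - 2)*(p^4 + 2*p^3 - 27*p^2 - 56*p + 80) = (p - 5)*(p - 2)*(p^3 + 7*p^2 + 8*p - 16) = (p - 5)*(p - 2)*(p + 4)*(p^2 + 3*p - 4) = (p - 5)*(p - 2)*(p - 1)*(p + 4)*(p + 4)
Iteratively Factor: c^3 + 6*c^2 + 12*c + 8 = (c + 2)*(c^2 + 4*c + 4) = (c + 2)^2*(c + 2)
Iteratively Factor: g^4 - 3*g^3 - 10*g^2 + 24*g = (g)*(g^3 - 3*g^2 - 10*g + 24) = g*(g - 2)*(g^2 - g - 12) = g*(g - 4)*(g - 2)*(g + 3)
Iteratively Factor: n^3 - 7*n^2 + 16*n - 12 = (n - 2)*(n^2 - 5*n + 6) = (n - 2)^2*(n - 3)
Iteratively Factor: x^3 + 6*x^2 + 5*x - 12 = (x + 4)*(x^2 + 2*x - 3) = (x - 1)*(x + 4)*(x + 3)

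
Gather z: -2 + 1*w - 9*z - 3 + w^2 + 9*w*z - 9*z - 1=w^2 + w + z*(9*w - 18) - 6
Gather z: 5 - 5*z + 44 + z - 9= 40 - 4*z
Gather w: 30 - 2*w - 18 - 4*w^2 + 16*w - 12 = -4*w^2 + 14*w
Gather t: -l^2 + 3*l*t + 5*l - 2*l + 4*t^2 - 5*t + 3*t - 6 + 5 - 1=-l^2 + 3*l + 4*t^2 + t*(3*l - 2) - 2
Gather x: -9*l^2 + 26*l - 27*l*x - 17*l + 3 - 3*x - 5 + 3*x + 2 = -9*l^2 - 27*l*x + 9*l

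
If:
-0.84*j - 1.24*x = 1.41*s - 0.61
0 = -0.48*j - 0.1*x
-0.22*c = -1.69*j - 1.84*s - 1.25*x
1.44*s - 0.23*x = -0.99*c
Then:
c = 0.96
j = -0.25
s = -0.47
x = 1.19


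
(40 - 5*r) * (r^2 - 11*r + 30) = -5*r^3 + 95*r^2 - 590*r + 1200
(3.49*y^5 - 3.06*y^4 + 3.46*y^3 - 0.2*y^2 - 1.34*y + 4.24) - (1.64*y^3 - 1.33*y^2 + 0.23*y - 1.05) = 3.49*y^5 - 3.06*y^4 + 1.82*y^3 + 1.13*y^2 - 1.57*y + 5.29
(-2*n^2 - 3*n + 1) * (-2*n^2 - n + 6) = 4*n^4 + 8*n^3 - 11*n^2 - 19*n + 6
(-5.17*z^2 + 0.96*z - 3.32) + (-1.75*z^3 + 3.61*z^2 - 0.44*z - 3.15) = -1.75*z^3 - 1.56*z^2 + 0.52*z - 6.47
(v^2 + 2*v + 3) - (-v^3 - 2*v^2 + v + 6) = v^3 + 3*v^2 + v - 3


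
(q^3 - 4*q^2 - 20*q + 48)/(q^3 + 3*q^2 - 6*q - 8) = (q - 6)/(q + 1)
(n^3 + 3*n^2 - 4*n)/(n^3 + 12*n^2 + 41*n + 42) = n*(n^2 + 3*n - 4)/(n^3 + 12*n^2 + 41*n + 42)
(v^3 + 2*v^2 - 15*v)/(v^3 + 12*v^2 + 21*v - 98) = v*(v^2 + 2*v - 15)/(v^3 + 12*v^2 + 21*v - 98)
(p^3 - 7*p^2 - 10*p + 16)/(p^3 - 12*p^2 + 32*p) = (p^2 + p - 2)/(p*(p - 4))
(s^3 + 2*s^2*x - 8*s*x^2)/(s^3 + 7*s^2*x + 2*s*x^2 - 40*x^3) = s/(s + 5*x)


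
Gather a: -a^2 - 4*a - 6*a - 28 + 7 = -a^2 - 10*a - 21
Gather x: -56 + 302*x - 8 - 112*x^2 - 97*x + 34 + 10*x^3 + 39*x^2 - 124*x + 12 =10*x^3 - 73*x^2 + 81*x - 18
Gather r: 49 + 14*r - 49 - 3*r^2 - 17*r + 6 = -3*r^2 - 3*r + 6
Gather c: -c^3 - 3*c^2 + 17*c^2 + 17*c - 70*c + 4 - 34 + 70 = -c^3 + 14*c^2 - 53*c + 40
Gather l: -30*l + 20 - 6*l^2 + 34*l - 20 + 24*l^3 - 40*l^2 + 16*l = 24*l^3 - 46*l^2 + 20*l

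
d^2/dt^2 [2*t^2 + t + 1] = 4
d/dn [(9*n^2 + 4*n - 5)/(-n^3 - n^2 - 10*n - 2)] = (9*n^4 + 8*n^3 - 101*n^2 - 46*n - 58)/(n^6 + 2*n^5 + 21*n^4 + 24*n^3 + 104*n^2 + 40*n + 4)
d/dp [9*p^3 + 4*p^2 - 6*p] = 27*p^2 + 8*p - 6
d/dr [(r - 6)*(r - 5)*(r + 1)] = 3*r^2 - 20*r + 19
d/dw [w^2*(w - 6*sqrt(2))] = 3*w*(w - 4*sqrt(2))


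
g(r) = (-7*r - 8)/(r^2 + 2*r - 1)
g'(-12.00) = 0.06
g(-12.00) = 0.64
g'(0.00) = 23.00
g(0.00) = 8.00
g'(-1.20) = 3.61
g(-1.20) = -0.20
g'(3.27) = 0.57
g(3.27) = -1.90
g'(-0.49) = 5.56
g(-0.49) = 2.63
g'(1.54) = 3.24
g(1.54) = -4.22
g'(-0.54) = 5.13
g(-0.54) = 2.36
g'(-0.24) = 9.67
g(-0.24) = 4.44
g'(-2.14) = 42.44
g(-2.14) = -9.97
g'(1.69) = 2.55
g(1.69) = -3.79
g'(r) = (-7*r - 8)*(-2*r - 2)/(r^2 + 2*r - 1)^2 - 7/(r^2 + 2*r - 1) = (7*r^2 + 16*r + 23)/(r^4 + 4*r^3 + 2*r^2 - 4*r + 1)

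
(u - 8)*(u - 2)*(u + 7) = u^3 - 3*u^2 - 54*u + 112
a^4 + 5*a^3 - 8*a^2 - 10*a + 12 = (a - 1)*(a + 6)*(a - sqrt(2))*(a + sqrt(2))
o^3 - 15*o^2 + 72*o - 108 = (o - 6)^2*(o - 3)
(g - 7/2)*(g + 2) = g^2 - 3*g/2 - 7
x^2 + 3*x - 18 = (x - 3)*(x + 6)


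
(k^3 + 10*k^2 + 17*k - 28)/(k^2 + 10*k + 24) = (k^2 + 6*k - 7)/(k + 6)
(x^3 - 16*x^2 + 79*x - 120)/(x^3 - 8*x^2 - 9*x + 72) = (x - 5)/(x + 3)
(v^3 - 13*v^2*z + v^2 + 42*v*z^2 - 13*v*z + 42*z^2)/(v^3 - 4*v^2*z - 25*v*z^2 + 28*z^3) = (-v^2 + 6*v*z - v + 6*z)/(-v^2 - 3*v*z + 4*z^2)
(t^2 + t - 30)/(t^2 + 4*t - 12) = (t - 5)/(t - 2)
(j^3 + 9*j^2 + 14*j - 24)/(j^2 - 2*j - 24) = (j^2 + 5*j - 6)/(j - 6)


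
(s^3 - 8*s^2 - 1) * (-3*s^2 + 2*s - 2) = -3*s^5 + 26*s^4 - 18*s^3 + 19*s^2 - 2*s + 2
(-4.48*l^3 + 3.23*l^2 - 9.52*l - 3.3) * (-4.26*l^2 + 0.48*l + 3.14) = 19.0848*l^5 - 15.9102*l^4 + 28.0384*l^3 + 19.6306*l^2 - 31.4768*l - 10.362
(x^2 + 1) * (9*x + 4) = 9*x^3 + 4*x^2 + 9*x + 4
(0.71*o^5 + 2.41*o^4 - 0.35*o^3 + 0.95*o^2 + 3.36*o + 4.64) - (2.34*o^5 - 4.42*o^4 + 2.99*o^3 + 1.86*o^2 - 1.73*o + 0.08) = -1.63*o^5 + 6.83*o^4 - 3.34*o^3 - 0.91*o^2 + 5.09*o + 4.56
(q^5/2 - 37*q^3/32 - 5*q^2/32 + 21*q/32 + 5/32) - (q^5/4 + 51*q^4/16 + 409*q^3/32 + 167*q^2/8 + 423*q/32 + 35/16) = q^5/4 - 51*q^4/16 - 223*q^3/16 - 673*q^2/32 - 201*q/16 - 65/32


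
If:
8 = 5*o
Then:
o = 8/5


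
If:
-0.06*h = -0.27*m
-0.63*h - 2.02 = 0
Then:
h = -3.21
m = -0.71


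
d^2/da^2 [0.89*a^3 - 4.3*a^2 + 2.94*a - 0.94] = 5.34*a - 8.6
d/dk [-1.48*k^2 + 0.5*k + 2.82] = 0.5 - 2.96*k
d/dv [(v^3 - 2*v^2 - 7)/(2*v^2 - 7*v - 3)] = (2*v^4 - 14*v^3 + 5*v^2 + 40*v - 49)/(4*v^4 - 28*v^3 + 37*v^2 + 42*v + 9)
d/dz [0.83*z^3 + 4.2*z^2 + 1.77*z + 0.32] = 2.49*z^2 + 8.4*z + 1.77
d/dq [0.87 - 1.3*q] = -1.30000000000000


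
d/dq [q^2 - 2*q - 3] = 2*q - 2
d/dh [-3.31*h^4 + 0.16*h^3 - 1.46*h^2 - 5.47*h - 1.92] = -13.24*h^3 + 0.48*h^2 - 2.92*h - 5.47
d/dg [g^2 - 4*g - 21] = 2*g - 4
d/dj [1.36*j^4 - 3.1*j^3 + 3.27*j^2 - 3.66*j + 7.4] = 5.44*j^3 - 9.3*j^2 + 6.54*j - 3.66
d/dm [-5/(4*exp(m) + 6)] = 5*exp(m)/(2*exp(m) + 3)^2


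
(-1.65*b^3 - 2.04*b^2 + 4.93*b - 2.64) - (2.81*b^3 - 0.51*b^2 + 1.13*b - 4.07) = -4.46*b^3 - 1.53*b^2 + 3.8*b + 1.43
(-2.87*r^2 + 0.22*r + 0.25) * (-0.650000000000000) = 1.8655*r^2 - 0.143*r - 0.1625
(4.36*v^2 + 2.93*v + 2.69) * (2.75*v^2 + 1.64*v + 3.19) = 11.99*v^4 + 15.2079*v^3 + 26.1111*v^2 + 13.7583*v + 8.5811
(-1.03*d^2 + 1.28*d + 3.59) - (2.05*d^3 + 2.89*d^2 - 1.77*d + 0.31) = -2.05*d^3 - 3.92*d^2 + 3.05*d + 3.28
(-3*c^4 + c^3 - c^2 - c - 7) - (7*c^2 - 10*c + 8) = -3*c^4 + c^3 - 8*c^2 + 9*c - 15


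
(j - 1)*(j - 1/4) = j^2 - 5*j/4 + 1/4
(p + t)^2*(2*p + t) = 2*p^3 + 5*p^2*t + 4*p*t^2 + t^3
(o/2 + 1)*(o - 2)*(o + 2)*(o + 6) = o^4/2 + 4*o^3 + 4*o^2 - 16*o - 24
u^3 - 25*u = u*(u - 5)*(u + 5)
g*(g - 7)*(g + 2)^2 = g^4 - 3*g^3 - 24*g^2 - 28*g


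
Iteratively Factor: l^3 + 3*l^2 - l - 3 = (l - 1)*(l^2 + 4*l + 3) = (l - 1)*(l + 1)*(l + 3)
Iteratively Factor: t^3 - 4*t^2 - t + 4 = (t - 1)*(t^2 - 3*t - 4) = (t - 4)*(t - 1)*(t + 1)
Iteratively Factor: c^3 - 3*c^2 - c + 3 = (c + 1)*(c^2 - 4*c + 3) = (c - 3)*(c + 1)*(c - 1)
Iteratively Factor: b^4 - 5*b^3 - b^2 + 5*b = (b + 1)*(b^3 - 6*b^2 + 5*b) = (b - 1)*(b + 1)*(b^2 - 5*b) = (b - 5)*(b - 1)*(b + 1)*(b)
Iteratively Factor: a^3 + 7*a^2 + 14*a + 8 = (a + 4)*(a^2 + 3*a + 2) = (a + 1)*(a + 4)*(a + 2)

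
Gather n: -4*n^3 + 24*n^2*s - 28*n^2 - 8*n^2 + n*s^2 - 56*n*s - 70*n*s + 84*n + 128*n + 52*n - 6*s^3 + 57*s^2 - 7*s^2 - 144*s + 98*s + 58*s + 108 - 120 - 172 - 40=-4*n^3 + n^2*(24*s - 36) + n*(s^2 - 126*s + 264) - 6*s^3 + 50*s^2 + 12*s - 224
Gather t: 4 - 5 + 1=0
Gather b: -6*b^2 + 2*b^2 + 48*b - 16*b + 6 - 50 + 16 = -4*b^2 + 32*b - 28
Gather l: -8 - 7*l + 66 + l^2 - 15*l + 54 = l^2 - 22*l + 112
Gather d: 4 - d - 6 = -d - 2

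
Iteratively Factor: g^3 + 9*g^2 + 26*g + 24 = (g + 2)*(g^2 + 7*g + 12) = (g + 2)*(g + 4)*(g + 3)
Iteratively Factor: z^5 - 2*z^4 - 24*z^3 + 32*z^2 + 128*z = (z + 2)*(z^4 - 4*z^3 - 16*z^2 + 64*z) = z*(z + 2)*(z^3 - 4*z^2 - 16*z + 64) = z*(z - 4)*(z + 2)*(z^2 - 16) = z*(z - 4)^2*(z + 2)*(z + 4)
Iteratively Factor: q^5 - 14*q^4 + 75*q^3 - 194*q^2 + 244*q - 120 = (q - 5)*(q^4 - 9*q^3 + 30*q^2 - 44*q + 24) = (q - 5)*(q - 2)*(q^3 - 7*q^2 + 16*q - 12) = (q - 5)*(q - 2)^2*(q^2 - 5*q + 6) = (q - 5)*(q - 3)*(q - 2)^2*(q - 2)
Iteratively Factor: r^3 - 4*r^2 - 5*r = (r - 5)*(r^2 + r) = (r - 5)*(r + 1)*(r)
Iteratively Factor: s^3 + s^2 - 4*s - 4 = (s + 2)*(s^2 - s - 2) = (s - 2)*(s + 2)*(s + 1)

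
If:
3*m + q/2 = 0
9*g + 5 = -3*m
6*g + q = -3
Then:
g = -13/24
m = -1/24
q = 1/4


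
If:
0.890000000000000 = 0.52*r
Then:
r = 1.71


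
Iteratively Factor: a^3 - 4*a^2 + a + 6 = (a - 3)*(a^2 - a - 2) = (a - 3)*(a - 2)*(a + 1)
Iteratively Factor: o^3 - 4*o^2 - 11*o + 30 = (o + 3)*(o^2 - 7*o + 10) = (o - 2)*(o + 3)*(o - 5)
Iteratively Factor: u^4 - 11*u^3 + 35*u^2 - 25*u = (u - 1)*(u^3 - 10*u^2 + 25*u) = (u - 5)*(u - 1)*(u^2 - 5*u) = (u - 5)^2*(u - 1)*(u)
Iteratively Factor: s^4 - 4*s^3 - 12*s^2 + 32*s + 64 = (s + 2)*(s^3 - 6*s^2 + 32) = (s - 4)*(s + 2)*(s^2 - 2*s - 8) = (s - 4)^2*(s + 2)*(s + 2)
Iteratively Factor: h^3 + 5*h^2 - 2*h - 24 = (h + 4)*(h^2 + h - 6) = (h - 2)*(h + 4)*(h + 3)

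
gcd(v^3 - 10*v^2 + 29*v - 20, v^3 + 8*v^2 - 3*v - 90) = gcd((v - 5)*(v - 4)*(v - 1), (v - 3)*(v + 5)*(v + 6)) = 1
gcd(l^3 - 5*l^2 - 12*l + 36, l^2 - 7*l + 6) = l - 6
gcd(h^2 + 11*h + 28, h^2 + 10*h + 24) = h + 4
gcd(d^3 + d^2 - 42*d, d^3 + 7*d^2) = d^2 + 7*d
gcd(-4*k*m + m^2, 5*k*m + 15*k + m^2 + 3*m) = 1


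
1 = 1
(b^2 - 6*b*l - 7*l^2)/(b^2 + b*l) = (b - 7*l)/b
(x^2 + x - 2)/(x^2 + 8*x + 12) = (x - 1)/(x + 6)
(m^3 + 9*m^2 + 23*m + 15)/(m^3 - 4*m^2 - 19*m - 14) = (m^2 + 8*m + 15)/(m^2 - 5*m - 14)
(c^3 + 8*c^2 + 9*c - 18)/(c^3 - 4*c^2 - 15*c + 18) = (c + 6)/(c - 6)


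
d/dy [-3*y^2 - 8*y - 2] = -6*y - 8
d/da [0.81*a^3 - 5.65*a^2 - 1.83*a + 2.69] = 2.43*a^2 - 11.3*a - 1.83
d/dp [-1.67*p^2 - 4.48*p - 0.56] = -3.34*p - 4.48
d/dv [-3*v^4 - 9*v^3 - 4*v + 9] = -12*v^3 - 27*v^2 - 4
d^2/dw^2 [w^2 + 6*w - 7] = 2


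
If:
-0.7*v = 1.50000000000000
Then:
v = -2.14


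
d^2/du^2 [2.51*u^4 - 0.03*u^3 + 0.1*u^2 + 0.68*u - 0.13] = 30.12*u^2 - 0.18*u + 0.2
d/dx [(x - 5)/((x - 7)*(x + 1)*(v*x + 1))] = (-v*(x - 7)*(x - 5)*(x + 1) + (5 - x)*(x - 7)*(v*x + 1) + (5 - x)*(x + 1)*(v*x + 1) + (x - 7)*(x + 1)*(v*x + 1))/((x - 7)^2*(x + 1)^2*(v*x + 1)^2)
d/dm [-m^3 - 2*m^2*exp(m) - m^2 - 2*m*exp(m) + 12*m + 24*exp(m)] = -2*m^2*exp(m) - 3*m^2 - 6*m*exp(m) - 2*m + 22*exp(m) + 12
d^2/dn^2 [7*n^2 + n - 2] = 14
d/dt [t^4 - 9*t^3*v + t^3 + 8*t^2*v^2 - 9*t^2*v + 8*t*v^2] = 4*t^3 - 27*t^2*v + 3*t^2 + 16*t*v^2 - 18*t*v + 8*v^2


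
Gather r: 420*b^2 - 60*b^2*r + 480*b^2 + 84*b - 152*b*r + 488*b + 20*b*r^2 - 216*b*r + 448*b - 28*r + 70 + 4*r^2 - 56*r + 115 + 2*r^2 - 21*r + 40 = 900*b^2 + 1020*b + r^2*(20*b + 6) + r*(-60*b^2 - 368*b - 105) + 225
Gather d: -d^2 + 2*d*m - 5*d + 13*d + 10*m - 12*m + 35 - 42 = -d^2 + d*(2*m + 8) - 2*m - 7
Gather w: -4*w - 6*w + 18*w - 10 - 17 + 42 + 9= 8*w + 24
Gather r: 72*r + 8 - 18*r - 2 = 54*r + 6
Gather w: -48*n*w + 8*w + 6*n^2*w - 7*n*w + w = w*(6*n^2 - 55*n + 9)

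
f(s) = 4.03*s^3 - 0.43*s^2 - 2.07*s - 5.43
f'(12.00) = 1728.57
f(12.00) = 6871.65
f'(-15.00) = 2731.08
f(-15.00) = -13672.38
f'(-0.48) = 1.13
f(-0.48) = -4.98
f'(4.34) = 221.92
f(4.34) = 306.93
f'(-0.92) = 8.95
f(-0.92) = -7.03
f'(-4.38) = 233.64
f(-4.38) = -343.24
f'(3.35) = 130.73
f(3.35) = 134.32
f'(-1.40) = 22.83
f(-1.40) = -14.43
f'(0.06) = -2.08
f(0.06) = -5.55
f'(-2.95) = 105.68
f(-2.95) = -106.53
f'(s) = 12.09*s^2 - 0.86*s - 2.07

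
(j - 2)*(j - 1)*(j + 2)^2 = j^4 + j^3 - 6*j^2 - 4*j + 8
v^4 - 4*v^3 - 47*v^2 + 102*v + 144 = (v - 8)*(v - 3)*(v + 1)*(v + 6)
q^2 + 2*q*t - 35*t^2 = (q - 5*t)*(q + 7*t)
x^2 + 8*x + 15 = (x + 3)*(x + 5)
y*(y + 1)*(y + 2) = y^3 + 3*y^2 + 2*y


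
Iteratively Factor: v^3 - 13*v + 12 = (v + 4)*(v^2 - 4*v + 3) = (v - 3)*(v + 4)*(v - 1)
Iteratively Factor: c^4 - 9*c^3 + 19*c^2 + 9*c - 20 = (c - 5)*(c^3 - 4*c^2 - c + 4) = (c - 5)*(c + 1)*(c^2 - 5*c + 4) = (c - 5)*(c - 4)*(c + 1)*(c - 1)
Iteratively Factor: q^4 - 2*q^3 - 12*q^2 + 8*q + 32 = (q - 2)*(q^3 - 12*q - 16) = (q - 2)*(q + 2)*(q^2 - 2*q - 8) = (q - 2)*(q + 2)^2*(q - 4)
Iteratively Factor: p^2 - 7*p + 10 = (p - 5)*(p - 2)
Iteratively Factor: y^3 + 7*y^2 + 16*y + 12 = (y + 2)*(y^2 + 5*y + 6) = (y + 2)*(y + 3)*(y + 2)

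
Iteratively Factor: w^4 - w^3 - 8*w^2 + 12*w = (w)*(w^3 - w^2 - 8*w + 12) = w*(w - 2)*(w^2 + w - 6) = w*(w - 2)^2*(w + 3)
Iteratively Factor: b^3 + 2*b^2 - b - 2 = (b - 1)*(b^2 + 3*b + 2) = (b - 1)*(b + 2)*(b + 1)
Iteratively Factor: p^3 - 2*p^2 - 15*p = (p)*(p^2 - 2*p - 15) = p*(p + 3)*(p - 5)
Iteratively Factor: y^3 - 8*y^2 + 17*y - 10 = (y - 5)*(y^2 - 3*y + 2) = (y - 5)*(y - 1)*(y - 2)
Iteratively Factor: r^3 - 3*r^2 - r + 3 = (r - 1)*(r^2 - 2*r - 3) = (r - 3)*(r - 1)*(r + 1)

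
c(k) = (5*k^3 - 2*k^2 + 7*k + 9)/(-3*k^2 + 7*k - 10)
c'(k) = (6*k - 7)*(5*k^3 - 2*k^2 + 7*k + 9)/(-3*k^2 + 7*k - 10)^2 + (15*k^2 - 4*k + 7)/(-3*k^2 + 7*k - 10)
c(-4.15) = 4.54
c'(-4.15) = -1.51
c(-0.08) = -0.80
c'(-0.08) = -1.26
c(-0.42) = -0.40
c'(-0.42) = -1.12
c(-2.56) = 2.23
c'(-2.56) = -1.38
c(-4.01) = 4.33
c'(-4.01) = -1.50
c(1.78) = -6.15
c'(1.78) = -3.52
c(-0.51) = -0.30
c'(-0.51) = -1.11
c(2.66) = -8.53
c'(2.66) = -2.07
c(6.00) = -13.93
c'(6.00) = -1.56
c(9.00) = -18.71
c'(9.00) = -1.61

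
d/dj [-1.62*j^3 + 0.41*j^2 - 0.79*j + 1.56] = -4.86*j^2 + 0.82*j - 0.79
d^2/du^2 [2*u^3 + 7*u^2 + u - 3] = 12*u + 14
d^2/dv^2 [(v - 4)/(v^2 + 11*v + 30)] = 2*((v - 4)*(2*v + 11)^2 - (3*v + 7)*(v^2 + 11*v + 30))/(v^2 + 11*v + 30)^3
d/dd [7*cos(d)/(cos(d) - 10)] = 70*sin(d)/(cos(d) - 10)^2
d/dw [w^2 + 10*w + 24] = 2*w + 10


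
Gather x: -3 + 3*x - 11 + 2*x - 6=5*x - 20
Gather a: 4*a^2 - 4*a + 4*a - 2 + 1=4*a^2 - 1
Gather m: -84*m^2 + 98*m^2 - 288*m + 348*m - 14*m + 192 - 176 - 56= 14*m^2 + 46*m - 40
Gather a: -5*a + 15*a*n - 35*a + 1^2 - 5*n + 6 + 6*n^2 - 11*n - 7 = a*(15*n - 40) + 6*n^2 - 16*n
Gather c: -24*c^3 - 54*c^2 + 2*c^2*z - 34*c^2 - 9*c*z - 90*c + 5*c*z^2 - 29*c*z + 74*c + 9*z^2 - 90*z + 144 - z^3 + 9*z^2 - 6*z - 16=-24*c^3 + c^2*(2*z - 88) + c*(5*z^2 - 38*z - 16) - z^3 + 18*z^2 - 96*z + 128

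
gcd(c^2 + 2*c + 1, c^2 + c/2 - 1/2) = c + 1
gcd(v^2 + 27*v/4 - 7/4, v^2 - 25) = 1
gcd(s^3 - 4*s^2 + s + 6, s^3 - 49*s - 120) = 1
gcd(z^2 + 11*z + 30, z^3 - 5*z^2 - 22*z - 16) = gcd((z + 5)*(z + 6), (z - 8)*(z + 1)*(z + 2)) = 1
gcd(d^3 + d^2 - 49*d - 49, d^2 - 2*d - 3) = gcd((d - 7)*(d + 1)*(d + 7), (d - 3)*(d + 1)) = d + 1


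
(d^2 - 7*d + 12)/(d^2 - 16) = (d - 3)/(d + 4)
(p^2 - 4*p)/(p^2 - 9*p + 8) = p*(p - 4)/(p^2 - 9*p + 8)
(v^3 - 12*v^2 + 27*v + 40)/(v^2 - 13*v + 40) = v + 1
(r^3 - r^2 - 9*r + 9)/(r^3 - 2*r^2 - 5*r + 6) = (r + 3)/(r + 2)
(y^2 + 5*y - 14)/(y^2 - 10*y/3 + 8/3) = 3*(y + 7)/(3*y - 4)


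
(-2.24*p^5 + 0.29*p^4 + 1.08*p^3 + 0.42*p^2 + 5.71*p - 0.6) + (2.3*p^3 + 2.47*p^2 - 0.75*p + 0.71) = -2.24*p^5 + 0.29*p^4 + 3.38*p^3 + 2.89*p^2 + 4.96*p + 0.11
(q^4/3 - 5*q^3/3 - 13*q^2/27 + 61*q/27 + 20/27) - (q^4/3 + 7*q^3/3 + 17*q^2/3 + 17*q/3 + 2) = -4*q^3 - 166*q^2/27 - 92*q/27 - 34/27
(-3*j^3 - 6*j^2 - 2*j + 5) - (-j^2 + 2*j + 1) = -3*j^3 - 5*j^2 - 4*j + 4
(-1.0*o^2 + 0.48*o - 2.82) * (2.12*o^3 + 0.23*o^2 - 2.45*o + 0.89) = -2.12*o^5 + 0.7876*o^4 - 3.418*o^3 - 2.7146*o^2 + 7.3362*o - 2.5098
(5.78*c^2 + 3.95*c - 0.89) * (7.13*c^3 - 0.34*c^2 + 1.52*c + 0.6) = 41.2114*c^5 + 26.1983*c^4 + 1.0969*c^3 + 9.7746*c^2 + 1.0172*c - 0.534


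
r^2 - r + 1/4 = (r - 1/2)^2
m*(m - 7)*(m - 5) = m^3 - 12*m^2 + 35*m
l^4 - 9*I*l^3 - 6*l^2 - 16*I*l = l*(l - 8*I)*(l - 2*I)*(l + I)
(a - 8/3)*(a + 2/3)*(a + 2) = a^3 - 52*a/9 - 32/9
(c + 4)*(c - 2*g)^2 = c^3 - 4*c^2*g + 4*c^2 + 4*c*g^2 - 16*c*g + 16*g^2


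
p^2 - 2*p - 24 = (p - 6)*(p + 4)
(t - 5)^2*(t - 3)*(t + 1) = t^4 - 12*t^3 + 42*t^2 - 20*t - 75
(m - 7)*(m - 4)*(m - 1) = m^3 - 12*m^2 + 39*m - 28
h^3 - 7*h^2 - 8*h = h*(h - 8)*(h + 1)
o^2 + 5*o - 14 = (o - 2)*(o + 7)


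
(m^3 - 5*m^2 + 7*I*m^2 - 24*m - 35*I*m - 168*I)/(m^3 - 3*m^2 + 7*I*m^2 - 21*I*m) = (m^2 - 5*m - 24)/(m*(m - 3))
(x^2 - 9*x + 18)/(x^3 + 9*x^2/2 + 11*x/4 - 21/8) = 8*(x^2 - 9*x + 18)/(8*x^3 + 36*x^2 + 22*x - 21)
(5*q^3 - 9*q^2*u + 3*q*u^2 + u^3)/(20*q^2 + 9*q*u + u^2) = (q^2 - 2*q*u + u^2)/(4*q + u)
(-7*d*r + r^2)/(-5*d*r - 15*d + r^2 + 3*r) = r*(7*d - r)/(5*d*r + 15*d - r^2 - 3*r)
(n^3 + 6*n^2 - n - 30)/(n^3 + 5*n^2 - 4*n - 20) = (n + 3)/(n + 2)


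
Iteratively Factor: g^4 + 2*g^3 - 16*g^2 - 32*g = (g + 2)*(g^3 - 16*g) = g*(g + 2)*(g^2 - 16) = g*(g + 2)*(g + 4)*(g - 4)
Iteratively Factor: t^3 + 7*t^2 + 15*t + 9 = (t + 3)*(t^2 + 4*t + 3) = (t + 3)^2*(t + 1)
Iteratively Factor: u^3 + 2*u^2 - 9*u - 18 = (u + 2)*(u^2 - 9) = (u - 3)*(u + 2)*(u + 3)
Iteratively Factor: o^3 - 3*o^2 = (o)*(o^2 - 3*o) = o^2*(o - 3)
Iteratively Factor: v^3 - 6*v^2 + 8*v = (v - 2)*(v^2 - 4*v) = (v - 4)*(v - 2)*(v)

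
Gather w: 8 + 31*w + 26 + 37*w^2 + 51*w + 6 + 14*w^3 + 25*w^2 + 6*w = 14*w^3 + 62*w^2 + 88*w + 40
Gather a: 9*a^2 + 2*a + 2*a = 9*a^2 + 4*a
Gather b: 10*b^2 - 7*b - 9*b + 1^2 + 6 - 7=10*b^2 - 16*b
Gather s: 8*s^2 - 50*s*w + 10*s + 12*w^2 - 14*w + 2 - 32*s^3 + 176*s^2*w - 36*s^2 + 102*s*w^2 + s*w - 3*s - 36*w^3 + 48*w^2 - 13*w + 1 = -32*s^3 + s^2*(176*w - 28) + s*(102*w^2 - 49*w + 7) - 36*w^3 + 60*w^2 - 27*w + 3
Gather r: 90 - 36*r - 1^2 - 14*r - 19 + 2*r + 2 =72 - 48*r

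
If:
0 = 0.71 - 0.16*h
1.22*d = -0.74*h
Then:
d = -2.69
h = 4.44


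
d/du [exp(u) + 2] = exp(u)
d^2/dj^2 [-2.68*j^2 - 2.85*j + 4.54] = -5.36000000000000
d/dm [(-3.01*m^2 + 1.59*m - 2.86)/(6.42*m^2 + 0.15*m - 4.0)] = (-10.6593*m^2 + 60.8024*m - 5.931)/(41.2164*m^4 + 1.926*m^3 - 51.3375*m^2 - 1.2*m + 16.0)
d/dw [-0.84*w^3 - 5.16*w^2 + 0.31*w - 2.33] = -2.52*w^2 - 10.32*w + 0.31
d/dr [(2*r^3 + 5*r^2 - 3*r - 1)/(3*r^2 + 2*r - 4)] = (6*r^4 + 8*r^3 - 5*r^2 - 34*r + 14)/(9*r^4 + 12*r^3 - 20*r^2 - 16*r + 16)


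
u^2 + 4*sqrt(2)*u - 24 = (u - 2*sqrt(2))*(u + 6*sqrt(2))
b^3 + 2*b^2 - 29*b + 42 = (b - 3)*(b - 2)*(b + 7)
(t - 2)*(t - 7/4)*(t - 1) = t^3 - 19*t^2/4 + 29*t/4 - 7/2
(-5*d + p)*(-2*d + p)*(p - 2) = 10*d^2*p - 20*d^2 - 7*d*p^2 + 14*d*p + p^3 - 2*p^2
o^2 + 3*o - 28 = (o - 4)*(o + 7)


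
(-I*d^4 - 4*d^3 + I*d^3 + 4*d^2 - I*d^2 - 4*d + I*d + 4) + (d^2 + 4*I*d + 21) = -I*d^4 - 4*d^3 + I*d^3 + 5*d^2 - I*d^2 - 4*d + 5*I*d + 25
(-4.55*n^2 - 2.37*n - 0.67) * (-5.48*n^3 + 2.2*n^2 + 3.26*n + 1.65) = 24.934*n^5 + 2.9776*n^4 - 16.3754*n^3 - 16.7077*n^2 - 6.0947*n - 1.1055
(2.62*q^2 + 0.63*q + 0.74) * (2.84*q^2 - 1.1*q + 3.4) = 7.4408*q^4 - 1.0928*q^3 + 10.3166*q^2 + 1.328*q + 2.516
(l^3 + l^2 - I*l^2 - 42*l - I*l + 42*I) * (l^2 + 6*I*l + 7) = l^5 + l^4 + 5*I*l^4 - 29*l^3 + 5*I*l^3 + 13*l^2 - 217*I*l^2 - 546*l - 7*I*l + 294*I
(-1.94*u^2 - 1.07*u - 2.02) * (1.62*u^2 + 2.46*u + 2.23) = -3.1428*u^4 - 6.5058*u^3 - 10.2308*u^2 - 7.3553*u - 4.5046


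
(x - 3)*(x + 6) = x^2 + 3*x - 18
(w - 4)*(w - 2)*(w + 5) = w^3 - w^2 - 22*w + 40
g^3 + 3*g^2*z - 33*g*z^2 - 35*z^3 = (g - 5*z)*(g + z)*(g + 7*z)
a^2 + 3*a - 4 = (a - 1)*(a + 4)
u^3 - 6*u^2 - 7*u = u*(u - 7)*(u + 1)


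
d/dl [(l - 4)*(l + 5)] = 2*l + 1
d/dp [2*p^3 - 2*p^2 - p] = 6*p^2 - 4*p - 1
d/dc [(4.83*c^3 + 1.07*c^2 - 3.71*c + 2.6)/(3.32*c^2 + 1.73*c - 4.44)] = (16.0356*c^4 + 16.7118*c^3 - 50.1673*c^2 - 26.7656*c + 11.9744)/(11.0224*c^4 + 11.4872*c^3 - 26.4887*c^2 - 15.3624*c + 19.7136)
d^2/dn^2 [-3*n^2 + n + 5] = -6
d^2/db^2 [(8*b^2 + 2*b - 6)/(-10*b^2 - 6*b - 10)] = 14*(5*b^3 + 75*b^2 + 30*b - 19)/(125*b^6 + 225*b^5 + 510*b^4 + 477*b^3 + 510*b^2 + 225*b + 125)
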